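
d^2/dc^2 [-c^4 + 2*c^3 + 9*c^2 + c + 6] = -12*c^2 + 12*c + 18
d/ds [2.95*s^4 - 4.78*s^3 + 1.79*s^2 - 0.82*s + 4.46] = 11.8*s^3 - 14.34*s^2 + 3.58*s - 0.82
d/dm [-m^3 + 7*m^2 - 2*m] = -3*m^2 + 14*m - 2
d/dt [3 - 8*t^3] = -24*t^2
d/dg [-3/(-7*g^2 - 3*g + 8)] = 3*(-14*g - 3)/(7*g^2 + 3*g - 8)^2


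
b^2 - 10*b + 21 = (b - 7)*(b - 3)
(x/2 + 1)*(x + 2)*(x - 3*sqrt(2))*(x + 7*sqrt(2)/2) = x^4/2 + sqrt(2)*x^3/4 + 2*x^3 - 17*x^2/2 + sqrt(2)*x^2 - 42*x + sqrt(2)*x - 42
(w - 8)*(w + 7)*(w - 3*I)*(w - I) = w^4 - w^3 - 4*I*w^3 - 59*w^2 + 4*I*w^2 + 3*w + 224*I*w + 168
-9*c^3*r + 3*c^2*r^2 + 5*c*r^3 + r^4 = r*(-c + r)*(3*c + r)^2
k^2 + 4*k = k*(k + 4)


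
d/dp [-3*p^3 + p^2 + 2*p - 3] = -9*p^2 + 2*p + 2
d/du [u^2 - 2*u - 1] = 2*u - 2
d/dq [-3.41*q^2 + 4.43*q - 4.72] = 4.43 - 6.82*q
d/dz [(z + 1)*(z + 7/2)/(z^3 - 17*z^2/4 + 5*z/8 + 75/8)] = 16*(-4*z^4 - 36*z^3 + 37*z^2 + 194*z + 160)/(64*z^6 - 544*z^5 + 1236*z^4 + 860*z^3 - 5075*z^2 + 750*z + 5625)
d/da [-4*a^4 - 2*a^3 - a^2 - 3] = 2*a*(-8*a^2 - 3*a - 1)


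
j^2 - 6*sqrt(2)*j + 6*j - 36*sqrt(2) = (j + 6)*(j - 6*sqrt(2))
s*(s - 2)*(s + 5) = s^3 + 3*s^2 - 10*s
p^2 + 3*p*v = p*(p + 3*v)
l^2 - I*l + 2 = (l - 2*I)*(l + I)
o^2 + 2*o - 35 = (o - 5)*(o + 7)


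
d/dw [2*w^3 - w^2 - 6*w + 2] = 6*w^2 - 2*w - 6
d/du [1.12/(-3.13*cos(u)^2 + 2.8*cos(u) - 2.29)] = (3.136 - 7.0112*cos(u))*sin(u)/(3.13*cos(u)^2 - 2.8*cos(u) + 2.29)^2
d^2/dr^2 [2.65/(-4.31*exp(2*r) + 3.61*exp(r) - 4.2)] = (-2.65*(8.62*exp(r) - 3.61)*(17.24*exp(r) - 7.22)*exp(r) + (45.686*exp(r) - 9.5665)*(4.31*exp(2*r) - 3.61*exp(r) + 4.2))*exp(r)/(4.31*exp(2*r) - 3.61*exp(r) + 4.2)^3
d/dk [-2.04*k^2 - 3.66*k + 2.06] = -4.08*k - 3.66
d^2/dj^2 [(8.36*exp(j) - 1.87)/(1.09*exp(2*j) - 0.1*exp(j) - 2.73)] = (9.93251600000002*exp(4*j) - 7.975748*exp(3*j) + 149.872602*exp(2*j) - 24.559216*exp(j) + 62.816754)*exp(j)/(1.295029*exp(6*j) - 0.35643*exp(5*j) - 9.697839*exp(4*j) + 1.78442*exp(3*j) + 24.289083*exp(2*j) - 2.23587*exp(j) - 20.346417)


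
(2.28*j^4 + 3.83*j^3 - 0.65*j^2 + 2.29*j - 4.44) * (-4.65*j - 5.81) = -10.602*j^5 - 31.0563*j^4 - 19.2298*j^3 - 6.872*j^2 + 7.3411*j + 25.7964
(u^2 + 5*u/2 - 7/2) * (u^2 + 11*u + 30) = u^4 + 27*u^3/2 + 54*u^2 + 73*u/2 - 105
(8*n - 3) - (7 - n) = 9*n - 10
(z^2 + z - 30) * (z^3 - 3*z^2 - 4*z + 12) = z^5 - 2*z^4 - 37*z^3 + 98*z^2 + 132*z - 360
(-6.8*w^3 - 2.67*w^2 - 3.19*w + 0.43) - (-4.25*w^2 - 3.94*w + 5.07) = -6.8*w^3 + 1.58*w^2 + 0.75*w - 4.64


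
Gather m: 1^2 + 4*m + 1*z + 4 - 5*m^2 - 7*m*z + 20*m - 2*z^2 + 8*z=-5*m^2 + m*(24 - 7*z) - 2*z^2 + 9*z + 5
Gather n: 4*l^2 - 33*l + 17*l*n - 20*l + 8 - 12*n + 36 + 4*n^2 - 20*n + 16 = 4*l^2 - 53*l + 4*n^2 + n*(17*l - 32) + 60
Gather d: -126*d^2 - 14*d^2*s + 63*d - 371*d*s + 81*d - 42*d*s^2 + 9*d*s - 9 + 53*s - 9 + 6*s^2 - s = d^2*(-14*s - 126) + d*(-42*s^2 - 362*s + 144) + 6*s^2 + 52*s - 18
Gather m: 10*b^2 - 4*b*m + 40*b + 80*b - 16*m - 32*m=10*b^2 + 120*b + m*(-4*b - 48)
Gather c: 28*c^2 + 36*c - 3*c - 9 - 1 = 28*c^2 + 33*c - 10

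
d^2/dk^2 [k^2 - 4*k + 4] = 2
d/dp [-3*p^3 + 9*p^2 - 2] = 9*p*(2 - p)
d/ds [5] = 0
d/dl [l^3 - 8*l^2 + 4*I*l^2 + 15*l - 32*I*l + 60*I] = 3*l^2 + 8*l*(-2 + I) + 15 - 32*I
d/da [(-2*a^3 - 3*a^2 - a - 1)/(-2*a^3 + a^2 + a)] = (-8*a^4 - 8*a^3 - 8*a^2 + 2*a + 1)/(a^2*(4*a^4 - 4*a^3 - 3*a^2 + 2*a + 1))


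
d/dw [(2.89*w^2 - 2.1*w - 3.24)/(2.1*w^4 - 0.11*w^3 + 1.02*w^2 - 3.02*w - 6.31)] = (-12.138*w^5 + 13.5479*w^4 + 26.754*w^3 - 7.655*w^2 - 29.8622*w + 3.4662)/(4.41*w^8 - 0.462*w^7 + 4.2961*w^6 - 12.9084*w^5 - 24.7972*w^4 - 4.7726*w^3 - 3.752*w^2 + 38.1124*w + 39.8161)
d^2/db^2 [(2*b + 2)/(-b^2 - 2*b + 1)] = 4*(b + 1)*(3*b^2 + 6*b - 4*(b + 1)^2 - 3)/(b^2 + 2*b - 1)^3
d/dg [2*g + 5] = 2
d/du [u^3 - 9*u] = 3*u^2 - 9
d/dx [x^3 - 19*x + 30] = 3*x^2 - 19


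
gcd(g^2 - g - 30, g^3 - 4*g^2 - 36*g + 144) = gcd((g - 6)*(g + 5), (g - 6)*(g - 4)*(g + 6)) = g - 6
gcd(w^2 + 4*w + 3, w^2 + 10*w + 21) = w + 3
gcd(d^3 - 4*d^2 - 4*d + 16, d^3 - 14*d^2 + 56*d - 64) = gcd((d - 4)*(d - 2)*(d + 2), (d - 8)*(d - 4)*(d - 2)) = d^2 - 6*d + 8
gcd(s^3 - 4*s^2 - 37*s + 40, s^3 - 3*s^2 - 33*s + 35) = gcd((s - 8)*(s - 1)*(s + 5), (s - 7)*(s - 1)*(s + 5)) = s^2 + 4*s - 5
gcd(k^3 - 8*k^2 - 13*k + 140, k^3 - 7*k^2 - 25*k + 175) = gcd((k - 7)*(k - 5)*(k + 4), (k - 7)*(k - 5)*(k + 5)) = k^2 - 12*k + 35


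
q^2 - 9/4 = (q - 3/2)*(q + 3/2)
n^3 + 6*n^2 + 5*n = n*(n + 1)*(n + 5)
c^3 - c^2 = c^2*(c - 1)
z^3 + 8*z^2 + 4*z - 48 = (z - 2)*(z + 4)*(z + 6)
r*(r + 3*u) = r^2 + 3*r*u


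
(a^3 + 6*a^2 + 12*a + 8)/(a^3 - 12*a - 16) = (a + 2)/(a - 4)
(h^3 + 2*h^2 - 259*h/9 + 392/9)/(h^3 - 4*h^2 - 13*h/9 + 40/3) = (3*h^2 + 14*h - 49)/(3*h^2 - 4*h - 15)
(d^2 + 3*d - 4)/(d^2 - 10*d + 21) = (d^2 + 3*d - 4)/(d^2 - 10*d + 21)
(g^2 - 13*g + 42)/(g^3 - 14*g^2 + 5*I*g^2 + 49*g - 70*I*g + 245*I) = (g - 6)/(g^2 + g*(-7 + 5*I) - 35*I)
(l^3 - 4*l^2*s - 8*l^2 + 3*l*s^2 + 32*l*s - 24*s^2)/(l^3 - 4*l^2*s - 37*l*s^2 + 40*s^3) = (-l^2 + 3*l*s + 8*l - 24*s)/(-l^2 + 3*l*s + 40*s^2)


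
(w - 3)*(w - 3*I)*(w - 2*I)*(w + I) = w^4 - 3*w^3 - 4*I*w^3 - w^2 + 12*I*w^2 + 3*w - 6*I*w + 18*I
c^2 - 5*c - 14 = (c - 7)*(c + 2)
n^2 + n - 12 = (n - 3)*(n + 4)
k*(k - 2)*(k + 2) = k^3 - 4*k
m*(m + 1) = m^2 + m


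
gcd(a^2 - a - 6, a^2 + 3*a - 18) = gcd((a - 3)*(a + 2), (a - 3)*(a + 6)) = a - 3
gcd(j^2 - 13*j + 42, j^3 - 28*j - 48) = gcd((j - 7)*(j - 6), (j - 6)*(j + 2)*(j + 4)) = j - 6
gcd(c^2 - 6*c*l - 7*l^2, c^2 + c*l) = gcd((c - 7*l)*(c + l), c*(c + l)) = c + l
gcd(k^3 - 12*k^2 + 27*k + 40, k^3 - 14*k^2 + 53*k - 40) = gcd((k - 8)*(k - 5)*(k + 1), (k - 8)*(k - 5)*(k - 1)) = k^2 - 13*k + 40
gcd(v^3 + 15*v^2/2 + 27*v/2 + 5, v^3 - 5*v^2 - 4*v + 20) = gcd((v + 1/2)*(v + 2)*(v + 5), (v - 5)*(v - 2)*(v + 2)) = v + 2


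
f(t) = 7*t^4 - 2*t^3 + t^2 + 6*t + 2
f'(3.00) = 714.00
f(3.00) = 542.00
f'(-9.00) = -20910.00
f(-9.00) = 47414.00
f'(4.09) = 1829.51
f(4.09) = 1865.24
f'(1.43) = 78.47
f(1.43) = 36.05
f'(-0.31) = 3.97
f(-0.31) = 0.36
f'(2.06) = 229.43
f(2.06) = 127.18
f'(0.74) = 15.54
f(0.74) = 8.28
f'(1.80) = 153.46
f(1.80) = 77.86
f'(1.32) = 62.58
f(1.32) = 28.31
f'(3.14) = 819.98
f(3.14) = 649.26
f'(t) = 28*t^3 - 6*t^2 + 2*t + 6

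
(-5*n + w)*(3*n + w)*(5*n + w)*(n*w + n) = -75*n^4*w - 75*n^4 - 25*n^3*w^2 - 25*n^3*w + 3*n^2*w^3 + 3*n^2*w^2 + n*w^4 + n*w^3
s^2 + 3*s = s*(s + 3)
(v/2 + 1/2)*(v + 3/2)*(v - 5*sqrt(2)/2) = v^3/2 - 5*sqrt(2)*v^2/4 + 5*v^2/4 - 25*sqrt(2)*v/8 + 3*v/4 - 15*sqrt(2)/8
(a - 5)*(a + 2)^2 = a^3 - a^2 - 16*a - 20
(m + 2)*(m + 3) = m^2 + 5*m + 6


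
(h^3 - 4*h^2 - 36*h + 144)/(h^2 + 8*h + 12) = (h^2 - 10*h + 24)/(h + 2)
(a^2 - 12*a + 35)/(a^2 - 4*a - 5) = (a - 7)/(a + 1)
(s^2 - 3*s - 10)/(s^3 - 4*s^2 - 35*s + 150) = (s + 2)/(s^2 + s - 30)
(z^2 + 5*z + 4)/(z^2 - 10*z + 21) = (z^2 + 5*z + 4)/(z^2 - 10*z + 21)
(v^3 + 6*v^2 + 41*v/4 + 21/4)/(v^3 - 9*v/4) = (2*v^2 + 9*v + 7)/(v*(2*v - 3))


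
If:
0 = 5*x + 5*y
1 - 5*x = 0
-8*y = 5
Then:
No Solution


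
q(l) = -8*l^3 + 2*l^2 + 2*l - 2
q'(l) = -24*l^2 + 4*l + 2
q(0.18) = -1.62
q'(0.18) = 1.94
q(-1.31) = 16.80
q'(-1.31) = -44.43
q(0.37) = -1.39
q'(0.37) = 0.19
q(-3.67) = 413.04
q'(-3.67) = -335.93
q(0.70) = -2.36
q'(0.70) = -6.96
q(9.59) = -6854.68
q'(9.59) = -2166.87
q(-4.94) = 1001.36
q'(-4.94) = -603.45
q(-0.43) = -1.85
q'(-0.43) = -4.16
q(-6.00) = 1786.00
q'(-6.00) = -886.00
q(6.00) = -1646.00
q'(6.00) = -838.00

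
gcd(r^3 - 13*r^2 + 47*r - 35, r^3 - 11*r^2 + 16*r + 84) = r - 7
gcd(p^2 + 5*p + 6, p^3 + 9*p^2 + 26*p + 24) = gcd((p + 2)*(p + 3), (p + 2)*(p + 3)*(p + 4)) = p^2 + 5*p + 6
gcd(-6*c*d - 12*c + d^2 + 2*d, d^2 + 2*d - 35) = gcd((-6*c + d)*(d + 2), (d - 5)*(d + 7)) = 1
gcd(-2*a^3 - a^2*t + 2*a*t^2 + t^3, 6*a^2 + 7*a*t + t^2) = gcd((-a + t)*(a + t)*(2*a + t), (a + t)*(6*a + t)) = a + t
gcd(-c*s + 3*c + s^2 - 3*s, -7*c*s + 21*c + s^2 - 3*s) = s - 3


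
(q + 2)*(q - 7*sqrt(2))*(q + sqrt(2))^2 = q^4 - 5*sqrt(2)*q^3 + 2*q^3 - 26*q^2 - 10*sqrt(2)*q^2 - 52*q - 14*sqrt(2)*q - 28*sqrt(2)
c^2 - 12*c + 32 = (c - 8)*(c - 4)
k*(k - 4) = k^2 - 4*k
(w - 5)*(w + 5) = w^2 - 25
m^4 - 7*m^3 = m^3*(m - 7)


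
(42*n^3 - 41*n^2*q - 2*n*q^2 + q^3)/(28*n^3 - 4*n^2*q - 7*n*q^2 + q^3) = (-6*n^2 + 5*n*q + q^2)/(-4*n^2 + q^2)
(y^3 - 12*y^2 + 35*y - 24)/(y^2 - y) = y - 11 + 24/y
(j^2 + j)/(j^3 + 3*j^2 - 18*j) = (j + 1)/(j^2 + 3*j - 18)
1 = 1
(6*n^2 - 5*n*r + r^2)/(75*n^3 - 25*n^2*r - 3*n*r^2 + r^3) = (-2*n + r)/(-25*n^2 + r^2)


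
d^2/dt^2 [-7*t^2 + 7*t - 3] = -14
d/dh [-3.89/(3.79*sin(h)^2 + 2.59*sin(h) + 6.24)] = (29.4862*sin(h) + 10.0751)*cos(h)/(3.79*sin(h)^2 + 2.59*sin(h) + 6.24)^2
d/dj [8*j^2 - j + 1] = 16*j - 1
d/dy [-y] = -1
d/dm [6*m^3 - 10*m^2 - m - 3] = 18*m^2 - 20*m - 1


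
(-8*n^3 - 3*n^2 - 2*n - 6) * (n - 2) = -8*n^4 + 13*n^3 + 4*n^2 - 2*n + 12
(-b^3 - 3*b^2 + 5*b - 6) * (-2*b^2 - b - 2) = 2*b^5 + 7*b^4 - 5*b^3 + 13*b^2 - 4*b + 12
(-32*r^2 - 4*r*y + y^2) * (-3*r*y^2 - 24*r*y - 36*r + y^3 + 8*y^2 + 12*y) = 96*r^3*y^2 + 768*r^3*y + 1152*r^3 - 20*r^2*y^3 - 160*r^2*y^2 - 240*r^2*y - 7*r*y^4 - 56*r*y^3 - 84*r*y^2 + y^5 + 8*y^4 + 12*y^3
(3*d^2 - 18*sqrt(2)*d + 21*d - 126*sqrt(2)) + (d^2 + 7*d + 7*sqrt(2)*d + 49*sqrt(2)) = 4*d^2 - 11*sqrt(2)*d + 28*d - 77*sqrt(2)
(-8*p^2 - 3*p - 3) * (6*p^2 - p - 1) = -48*p^4 - 10*p^3 - 7*p^2 + 6*p + 3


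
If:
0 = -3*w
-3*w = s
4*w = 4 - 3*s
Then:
No Solution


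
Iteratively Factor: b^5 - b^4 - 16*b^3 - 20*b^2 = (b)*(b^4 - b^3 - 16*b^2 - 20*b) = b*(b - 5)*(b^3 + 4*b^2 + 4*b) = b^2*(b - 5)*(b^2 + 4*b + 4) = b^2*(b - 5)*(b + 2)*(b + 2)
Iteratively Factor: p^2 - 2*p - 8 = (p + 2)*(p - 4)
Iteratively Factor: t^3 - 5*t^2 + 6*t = (t)*(t^2 - 5*t + 6) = t*(t - 2)*(t - 3)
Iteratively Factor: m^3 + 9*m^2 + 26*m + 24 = (m + 3)*(m^2 + 6*m + 8) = (m + 3)*(m + 4)*(m + 2)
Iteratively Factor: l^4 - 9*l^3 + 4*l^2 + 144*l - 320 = (l - 4)*(l^3 - 5*l^2 - 16*l + 80) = (l - 4)^2*(l^2 - l - 20) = (l - 5)*(l - 4)^2*(l + 4)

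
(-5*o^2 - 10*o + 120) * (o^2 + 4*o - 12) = -5*o^4 - 30*o^3 + 140*o^2 + 600*o - 1440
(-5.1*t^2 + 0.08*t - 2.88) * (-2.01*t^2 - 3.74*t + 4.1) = 10.251*t^4 + 18.9132*t^3 - 15.4204*t^2 + 11.0992*t - 11.808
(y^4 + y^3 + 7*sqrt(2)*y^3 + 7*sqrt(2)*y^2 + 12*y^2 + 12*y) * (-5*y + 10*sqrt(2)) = -5*y^5 - 25*sqrt(2)*y^4 - 5*y^4 - 25*sqrt(2)*y^3 + 80*y^3 + 80*y^2 + 120*sqrt(2)*y^2 + 120*sqrt(2)*y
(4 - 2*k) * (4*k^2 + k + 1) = -8*k^3 + 14*k^2 + 2*k + 4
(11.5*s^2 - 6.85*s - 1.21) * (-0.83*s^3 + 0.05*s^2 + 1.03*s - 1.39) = -9.545*s^5 + 6.2605*s^4 + 12.5068*s^3 - 23.101*s^2 + 8.2752*s + 1.6819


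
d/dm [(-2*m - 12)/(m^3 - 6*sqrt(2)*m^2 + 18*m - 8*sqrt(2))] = 2*(-m^3 + 6*sqrt(2)*m^2 - 18*m + 3*(m + 6)*(m^2 - 4*sqrt(2)*m + 6) + 8*sqrt(2))/(m^3 - 6*sqrt(2)*m^2 + 18*m - 8*sqrt(2))^2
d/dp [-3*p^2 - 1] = -6*p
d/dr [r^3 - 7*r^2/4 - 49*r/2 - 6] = 3*r^2 - 7*r/2 - 49/2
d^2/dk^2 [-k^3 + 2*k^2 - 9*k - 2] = 4 - 6*k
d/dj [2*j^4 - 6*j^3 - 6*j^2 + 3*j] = 8*j^3 - 18*j^2 - 12*j + 3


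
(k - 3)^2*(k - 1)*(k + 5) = k^4 - 2*k^3 - 20*k^2 + 66*k - 45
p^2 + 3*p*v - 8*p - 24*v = (p - 8)*(p + 3*v)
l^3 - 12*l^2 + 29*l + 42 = (l - 7)*(l - 6)*(l + 1)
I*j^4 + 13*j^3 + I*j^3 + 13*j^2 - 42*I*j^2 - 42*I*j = j*(j - 7*I)*(j - 6*I)*(I*j + I)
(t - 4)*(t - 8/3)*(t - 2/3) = t^3 - 22*t^2/3 + 136*t/9 - 64/9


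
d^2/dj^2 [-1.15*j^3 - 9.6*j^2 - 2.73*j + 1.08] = -6.9*j - 19.2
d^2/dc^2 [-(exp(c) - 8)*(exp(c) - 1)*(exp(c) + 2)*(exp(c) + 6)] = (-16*exp(3*c) + 9*exp(2*c) + 208*exp(c) + 44)*exp(c)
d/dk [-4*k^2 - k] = -8*k - 1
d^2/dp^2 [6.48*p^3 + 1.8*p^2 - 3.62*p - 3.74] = 38.88*p + 3.6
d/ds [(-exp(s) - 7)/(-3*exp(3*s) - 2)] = (-9*(exp(s) + 7)*exp(2*s) + 3*exp(3*s) + 2)*exp(s)/(3*exp(3*s) + 2)^2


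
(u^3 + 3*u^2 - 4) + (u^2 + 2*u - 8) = u^3 + 4*u^2 + 2*u - 12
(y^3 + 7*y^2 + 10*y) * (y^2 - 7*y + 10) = y^5 - 29*y^3 + 100*y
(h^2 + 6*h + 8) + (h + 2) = h^2 + 7*h + 10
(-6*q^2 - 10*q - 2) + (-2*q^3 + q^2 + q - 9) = -2*q^3 - 5*q^2 - 9*q - 11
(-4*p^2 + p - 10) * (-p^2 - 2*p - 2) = 4*p^4 + 7*p^3 + 16*p^2 + 18*p + 20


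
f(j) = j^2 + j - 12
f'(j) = 2*j + 1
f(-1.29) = -11.63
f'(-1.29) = -1.58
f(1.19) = -9.39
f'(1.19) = 3.38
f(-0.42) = -12.24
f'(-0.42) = 0.16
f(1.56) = -8.01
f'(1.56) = 4.12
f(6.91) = 42.66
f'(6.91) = 14.82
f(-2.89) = -6.54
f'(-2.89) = -4.78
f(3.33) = 2.42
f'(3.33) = 7.66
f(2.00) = -6.00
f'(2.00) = 5.00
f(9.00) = 78.00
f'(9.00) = 19.00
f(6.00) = 30.00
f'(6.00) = 13.00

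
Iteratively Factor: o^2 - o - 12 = (o + 3)*(o - 4)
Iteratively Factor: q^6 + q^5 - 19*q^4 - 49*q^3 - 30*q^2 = (q + 1)*(q^5 - 19*q^3 - 30*q^2) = (q + 1)*(q + 3)*(q^4 - 3*q^3 - 10*q^2) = q*(q + 1)*(q + 3)*(q^3 - 3*q^2 - 10*q) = q*(q + 1)*(q + 2)*(q + 3)*(q^2 - 5*q) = q*(q - 5)*(q + 1)*(q + 2)*(q + 3)*(q)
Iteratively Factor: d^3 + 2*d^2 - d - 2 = (d + 2)*(d^2 - 1) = (d + 1)*(d + 2)*(d - 1)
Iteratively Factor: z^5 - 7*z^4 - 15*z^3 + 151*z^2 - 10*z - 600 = (z - 5)*(z^4 - 2*z^3 - 25*z^2 + 26*z + 120) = (z - 5)*(z + 2)*(z^3 - 4*z^2 - 17*z + 60) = (z - 5)*(z - 3)*(z + 2)*(z^2 - z - 20) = (z - 5)^2*(z - 3)*(z + 2)*(z + 4)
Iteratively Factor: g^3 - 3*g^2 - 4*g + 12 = (g - 3)*(g^2 - 4) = (g - 3)*(g + 2)*(g - 2)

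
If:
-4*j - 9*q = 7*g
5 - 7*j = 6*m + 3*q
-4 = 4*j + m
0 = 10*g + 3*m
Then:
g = -192/317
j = -477/317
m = 640/317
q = 1084/951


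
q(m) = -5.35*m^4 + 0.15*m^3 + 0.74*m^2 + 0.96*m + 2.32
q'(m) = -21.4*m^3 + 0.45*m^2 + 1.48*m + 0.96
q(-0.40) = 1.91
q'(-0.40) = 1.81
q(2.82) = -324.06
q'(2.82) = -471.20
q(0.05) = 2.37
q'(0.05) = 1.03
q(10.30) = -59960.10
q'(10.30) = -23320.41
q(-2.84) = -345.91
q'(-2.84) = 490.58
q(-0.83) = -0.59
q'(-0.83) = 12.28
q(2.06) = -87.59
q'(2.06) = -181.16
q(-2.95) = -403.10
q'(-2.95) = 549.90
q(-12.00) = -111099.44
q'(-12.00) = 37027.20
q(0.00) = 2.32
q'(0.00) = 0.96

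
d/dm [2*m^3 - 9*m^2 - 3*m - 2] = 6*m^2 - 18*m - 3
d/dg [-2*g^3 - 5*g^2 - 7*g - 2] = -6*g^2 - 10*g - 7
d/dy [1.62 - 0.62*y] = -0.620000000000000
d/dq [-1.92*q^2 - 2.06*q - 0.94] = -3.84*q - 2.06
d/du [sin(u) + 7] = cos(u)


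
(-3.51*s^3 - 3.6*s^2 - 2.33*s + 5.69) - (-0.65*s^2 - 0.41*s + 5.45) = -3.51*s^3 - 2.95*s^2 - 1.92*s + 0.24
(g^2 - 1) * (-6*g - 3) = -6*g^3 - 3*g^2 + 6*g + 3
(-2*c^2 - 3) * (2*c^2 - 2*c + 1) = -4*c^4 + 4*c^3 - 8*c^2 + 6*c - 3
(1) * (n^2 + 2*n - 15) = n^2 + 2*n - 15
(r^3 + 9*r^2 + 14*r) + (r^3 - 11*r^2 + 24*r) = 2*r^3 - 2*r^2 + 38*r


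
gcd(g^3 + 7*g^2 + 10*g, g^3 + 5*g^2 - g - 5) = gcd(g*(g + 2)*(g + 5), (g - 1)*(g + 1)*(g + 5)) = g + 5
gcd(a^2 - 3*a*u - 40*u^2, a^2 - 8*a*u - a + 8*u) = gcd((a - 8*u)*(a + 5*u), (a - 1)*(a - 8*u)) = -a + 8*u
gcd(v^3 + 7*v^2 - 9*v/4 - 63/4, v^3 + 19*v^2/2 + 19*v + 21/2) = v^2 + 17*v/2 + 21/2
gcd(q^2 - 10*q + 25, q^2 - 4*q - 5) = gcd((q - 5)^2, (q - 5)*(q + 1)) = q - 5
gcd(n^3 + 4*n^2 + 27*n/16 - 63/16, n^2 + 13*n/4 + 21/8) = n + 7/4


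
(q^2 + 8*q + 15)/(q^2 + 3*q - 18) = (q^2 + 8*q + 15)/(q^2 + 3*q - 18)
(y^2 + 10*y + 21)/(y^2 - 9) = (y + 7)/(y - 3)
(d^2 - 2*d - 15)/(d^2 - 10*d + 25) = (d + 3)/(d - 5)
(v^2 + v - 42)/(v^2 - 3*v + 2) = (v^2 + v - 42)/(v^2 - 3*v + 2)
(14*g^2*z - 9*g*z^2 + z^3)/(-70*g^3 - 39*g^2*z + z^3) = z*(-2*g + z)/(10*g^2 + 7*g*z + z^2)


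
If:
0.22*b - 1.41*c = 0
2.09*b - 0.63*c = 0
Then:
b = 0.00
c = 0.00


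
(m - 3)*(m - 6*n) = m^2 - 6*m*n - 3*m + 18*n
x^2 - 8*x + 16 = (x - 4)^2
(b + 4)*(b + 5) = b^2 + 9*b + 20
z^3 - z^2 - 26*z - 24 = (z - 6)*(z + 1)*(z + 4)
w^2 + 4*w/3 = w*(w + 4/3)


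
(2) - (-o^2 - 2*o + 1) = o^2 + 2*o + 1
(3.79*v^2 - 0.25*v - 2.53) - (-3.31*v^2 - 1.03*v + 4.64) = 7.1*v^2 + 0.78*v - 7.17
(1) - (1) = 0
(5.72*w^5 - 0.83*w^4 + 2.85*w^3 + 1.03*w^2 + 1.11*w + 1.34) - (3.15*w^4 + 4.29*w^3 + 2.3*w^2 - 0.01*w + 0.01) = 5.72*w^5 - 3.98*w^4 - 1.44*w^3 - 1.27*w^2 + 1.12*w + 1.33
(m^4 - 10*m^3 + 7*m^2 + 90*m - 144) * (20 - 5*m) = -5*m^5 + 70*m^4 - 235*m^3 - 310*m^2 + 2520*m - 2880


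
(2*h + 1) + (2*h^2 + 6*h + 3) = 2*h^2 + 8*h + 4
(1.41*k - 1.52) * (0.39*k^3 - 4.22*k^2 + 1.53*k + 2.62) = 0.5499*k^4 - 6.543*k^3 + 8.5717*k^2 + 1.3686*k - 3.9824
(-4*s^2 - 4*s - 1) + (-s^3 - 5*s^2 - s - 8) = -s^3 - 9*s^2 - 5*s - 9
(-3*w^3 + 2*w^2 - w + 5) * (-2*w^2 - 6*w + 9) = 6*w^5 + 14*w^4 - 37*w^3 + 14*w^2 - 39*w + 45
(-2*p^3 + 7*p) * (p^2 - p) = -2*p^5 + 2*p^4 + 7*p^3 - 7*p^2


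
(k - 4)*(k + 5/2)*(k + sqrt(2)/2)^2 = k^4 - 3*k^3/2 + sqrt(2)*k^3 - 19*k^2/2 - 3*sqrt(2)*k^2/2 - 10*sqrt(2)*k - 3*k/4 - 5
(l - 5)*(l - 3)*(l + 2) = l^3 - 6*l^2 - l + 30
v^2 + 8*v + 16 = (v + 4)^2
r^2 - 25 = (r - 5)*(r + 5)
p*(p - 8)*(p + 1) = p^3 - 7*p^2 - 8*p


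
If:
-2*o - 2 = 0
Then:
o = -1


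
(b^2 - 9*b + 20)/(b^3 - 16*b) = (b - 5)/(b*(b + 4))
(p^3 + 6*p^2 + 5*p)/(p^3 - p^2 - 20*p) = (p^2 + 6*p + 5)/(p^2 - p - 20)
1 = 1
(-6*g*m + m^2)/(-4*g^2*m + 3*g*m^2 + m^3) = (-6*g + m)/(-4*g^2 + 3*g*m + m^2)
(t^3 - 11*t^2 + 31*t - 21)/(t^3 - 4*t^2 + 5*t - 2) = (t^2 - 10*t + 21)/(t^2 - 3*t + 2)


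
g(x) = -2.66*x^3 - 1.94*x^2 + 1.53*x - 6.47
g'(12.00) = -1194.15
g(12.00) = -4863.95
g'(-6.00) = -262.47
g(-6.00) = 489.07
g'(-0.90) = -1.44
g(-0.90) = -7.48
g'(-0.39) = 1.83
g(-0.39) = -7.20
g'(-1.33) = -7.43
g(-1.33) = -5.68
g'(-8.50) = -542.04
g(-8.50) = 1473.93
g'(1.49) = -21.97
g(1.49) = -17.30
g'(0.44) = -1.72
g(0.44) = -6.40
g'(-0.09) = 1.81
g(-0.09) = -6.62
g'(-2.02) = -23.19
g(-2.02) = 4.45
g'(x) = -7.98*x^2 - 3.88*x + 1.53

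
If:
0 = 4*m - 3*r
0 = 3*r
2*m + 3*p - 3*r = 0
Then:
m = 0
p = 0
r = 0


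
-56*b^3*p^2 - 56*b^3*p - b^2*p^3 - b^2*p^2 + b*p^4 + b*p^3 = p*(-8*b + p)*(7*b + p)*(b*p + b)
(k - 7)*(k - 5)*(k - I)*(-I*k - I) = -I*k^4 - k^3 + 11*I*k^3 + 11*k^2 - 23*I*k^2 - 23*k - 35*I*k - 35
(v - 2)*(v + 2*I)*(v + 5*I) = v^3 - 2*v^2 + 7*I*v^2 - 10*v - 14*I*v + 20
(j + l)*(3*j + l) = 3*j^2 + 4*j*l + l^2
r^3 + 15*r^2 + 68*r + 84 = (r + 2)*(r + 6)*(r + 7)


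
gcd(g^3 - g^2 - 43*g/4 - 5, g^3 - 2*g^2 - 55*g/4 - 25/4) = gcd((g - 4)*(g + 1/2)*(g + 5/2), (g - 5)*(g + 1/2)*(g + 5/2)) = g^2 + 3*g + 5/4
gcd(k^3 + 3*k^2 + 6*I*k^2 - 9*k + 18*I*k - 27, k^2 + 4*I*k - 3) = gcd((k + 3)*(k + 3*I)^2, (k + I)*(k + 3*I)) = k + 3*I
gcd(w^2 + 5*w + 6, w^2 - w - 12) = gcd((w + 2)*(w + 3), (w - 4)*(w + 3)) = w + 3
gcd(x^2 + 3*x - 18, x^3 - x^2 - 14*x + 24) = x - 3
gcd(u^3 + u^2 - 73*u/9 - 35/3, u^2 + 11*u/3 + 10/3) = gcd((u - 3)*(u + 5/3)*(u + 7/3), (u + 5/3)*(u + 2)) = u + 5/3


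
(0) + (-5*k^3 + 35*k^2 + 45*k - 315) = -5*k^3 + 35*k^2 + 45*k - 315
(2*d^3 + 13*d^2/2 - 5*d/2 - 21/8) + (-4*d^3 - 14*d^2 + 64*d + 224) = -2*d^3 - 15*d^2/2 + 123*d/2 + 1771/8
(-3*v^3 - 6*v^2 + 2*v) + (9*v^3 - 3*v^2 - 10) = 6*v^3 - 9*v^2 + 2*v - 10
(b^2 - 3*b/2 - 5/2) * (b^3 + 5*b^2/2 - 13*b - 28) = b^5 + b^4 - 77*b^3/4 - 59*b^2/4 + 149*b/2 + 70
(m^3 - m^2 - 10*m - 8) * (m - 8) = m^4 - 9*m^3 - 2*m^2 + 72*m + 64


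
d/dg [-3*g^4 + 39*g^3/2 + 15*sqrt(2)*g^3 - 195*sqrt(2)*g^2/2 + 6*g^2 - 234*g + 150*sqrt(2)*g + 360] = -12*g^3 + 117*g^2/2 + 45*sqrt(2)*g^2 - 195*sqrt(2)*g + 12*g - 234 + 150*sqrt(2)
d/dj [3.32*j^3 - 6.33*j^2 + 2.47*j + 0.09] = 9.96*j^2 - 12.66*j + 2.47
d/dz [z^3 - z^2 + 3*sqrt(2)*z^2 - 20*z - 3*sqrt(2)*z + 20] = 3*z^2 - 2*z + 6*sqrt(2)*z - 20 - 3*sqrt(2)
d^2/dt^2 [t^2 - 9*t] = 2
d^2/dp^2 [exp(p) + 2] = exp(p)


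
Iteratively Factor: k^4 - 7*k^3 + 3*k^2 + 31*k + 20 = (k + 1)*(k^3 - 8*k^2 + 11*k + 20) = (k + 1)^2*(k^2 - 9*k + 20) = (k - 4)*(k + 1)^2*(k - 5)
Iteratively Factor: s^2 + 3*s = (s)*(s + 3)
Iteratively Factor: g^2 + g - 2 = (g + 2)*(g - 1)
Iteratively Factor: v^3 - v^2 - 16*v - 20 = (v + 2)*(v^2 - 3*v - 10) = (v - 5)*(v + 2)*(v + 2)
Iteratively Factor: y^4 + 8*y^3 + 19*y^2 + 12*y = (y)*(y^3 + 8*y^2 + 19*y + 12) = y*(y + 1)*(y^2 + 7*y + 12) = y*(y + 1)*(y + 3)*(y + 4)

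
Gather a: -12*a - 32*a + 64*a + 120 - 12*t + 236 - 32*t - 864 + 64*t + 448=20*a + 20*t - 60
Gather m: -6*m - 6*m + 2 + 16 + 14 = 32 - 12*m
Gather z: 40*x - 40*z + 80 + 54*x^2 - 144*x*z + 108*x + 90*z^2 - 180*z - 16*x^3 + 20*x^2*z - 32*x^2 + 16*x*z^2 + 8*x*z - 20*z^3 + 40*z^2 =-16*x^3 + 22*x^2 + 148*x - 20*z^3 + z^2*(16*x + 130) + z*(20*x^2 - 136*x - 220) + 80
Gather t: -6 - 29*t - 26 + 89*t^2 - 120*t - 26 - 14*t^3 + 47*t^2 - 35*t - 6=-14*t^3 + 136*t^2 - 184*t - 64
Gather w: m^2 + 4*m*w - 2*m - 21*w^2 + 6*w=m^2 - 2*m - 21*w^2 + w*(4*m + 6)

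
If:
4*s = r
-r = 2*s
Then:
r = 0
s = 0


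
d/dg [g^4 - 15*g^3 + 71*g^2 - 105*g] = 4*g^3 - 45*g^2 + 142*g - 105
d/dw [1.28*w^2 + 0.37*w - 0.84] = 2.56*w + 0.37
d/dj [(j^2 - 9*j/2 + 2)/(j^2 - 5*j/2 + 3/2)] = (8*j^2 - 4*j - 7)/(4*j^4 - 20*j^3 + 37*j^2 - 30*j + 9)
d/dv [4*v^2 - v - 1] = 8*v - 1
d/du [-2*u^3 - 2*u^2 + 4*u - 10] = -6*u^2 - 4*u + 4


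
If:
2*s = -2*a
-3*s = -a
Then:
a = 0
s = 0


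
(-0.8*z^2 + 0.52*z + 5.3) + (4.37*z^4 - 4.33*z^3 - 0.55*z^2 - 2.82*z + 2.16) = 4.37*z^4 - 4.33*z^3 - 1.35*z^2 - 2.3*z + 7.46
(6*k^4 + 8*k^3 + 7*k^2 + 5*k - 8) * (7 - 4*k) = -24*k^5 + 10*k^4 + 28*k^3 + 29*k^2 + 67*k - 56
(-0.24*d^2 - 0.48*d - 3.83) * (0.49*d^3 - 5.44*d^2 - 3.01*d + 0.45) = -0.1176*d^5 + 1.0704*d^4 + 1.4569*d^3 + 22.172*d^2 + 11.3123*d - 1.7235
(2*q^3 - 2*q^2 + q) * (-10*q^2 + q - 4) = -20*q^5 + 22*q^4 - 20*q^3 + 9*q^2 - 4*q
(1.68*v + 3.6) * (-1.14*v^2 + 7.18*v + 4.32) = -1.9152*v^3 + 7.9584*v^2 + 33.1056*v + 15.552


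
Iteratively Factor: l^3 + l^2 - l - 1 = (l + 1)*(l^2 - 1) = (l - 1)*(l + 1)*(l + 1)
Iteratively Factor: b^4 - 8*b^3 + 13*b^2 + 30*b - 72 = (b - 3)*(b^3 - 5*b^2 - 2*b + 24) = (b - 4)*(b - 3)*(b^2 - b - 6) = (b - 4)*(b - 3)*(b + 2)*(b - 3)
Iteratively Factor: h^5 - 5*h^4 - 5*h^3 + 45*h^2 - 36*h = (h - 1)*(h^4 - 4*h^3 - 9*h^2 + 36*h) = (h - 3)*(h - 1)*(h^3 - h^2 - 12*h) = h*(h - 3)*(h - 1)*(h^2 - h - 12) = h*(h - 3)*(h - 1)*(h + 3)*(h - 4)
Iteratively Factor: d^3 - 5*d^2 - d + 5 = (d - 5)*(d^2 - 1) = (d - 5)*(d - 1)*(d + 1)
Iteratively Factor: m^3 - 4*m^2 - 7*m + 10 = (m - 1)*(m^2 - 3*m - 10) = (m - 5)*(m - 1)*(m + 2)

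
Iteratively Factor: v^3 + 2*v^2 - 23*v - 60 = (v + 3)*(v^2 - v - 20) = (v - 5)*(v + 3)*(v + 4)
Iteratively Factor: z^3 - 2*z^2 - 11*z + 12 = (z + 3)*(z^2 - 5*z + 4) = (z - 1)*(z + 3)*(z - 4)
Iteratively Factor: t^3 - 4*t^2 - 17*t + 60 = (t - 3)*(t^2 - t - 20) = (t - 3)*(t + 4)*(t - 5)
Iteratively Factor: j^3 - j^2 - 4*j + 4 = (j + 2)*(j^2 - 3*j + 2) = (j - 2)*(j + 2)*(j - 1)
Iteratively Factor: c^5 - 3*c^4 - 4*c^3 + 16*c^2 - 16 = (c - 2)*(c^4 - c^3 - 6*c^2 + 4*c + 8) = (c - 2)*(c + 1)*(c^3 - 2*c^2 - 4*c + 8) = (c - 2)^2*(c + 1)*(c^2 - 4) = (c - 2)^3*(c + 1)*(c + 2)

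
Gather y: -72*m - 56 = -72*m - 56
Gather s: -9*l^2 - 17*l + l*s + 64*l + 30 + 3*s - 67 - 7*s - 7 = -9*l^2 + 47*l + s*(l - 4) - 44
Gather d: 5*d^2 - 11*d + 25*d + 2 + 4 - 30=5*d^2 + 14*d - 24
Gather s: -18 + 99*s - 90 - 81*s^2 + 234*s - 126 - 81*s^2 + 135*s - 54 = -162*s^2 + 468*s - 288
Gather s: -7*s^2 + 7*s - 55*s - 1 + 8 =-7*s^2 - 48*s + 7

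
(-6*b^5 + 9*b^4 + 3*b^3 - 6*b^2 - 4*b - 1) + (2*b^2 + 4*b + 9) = -6*b^5 + 9*b^4 + 3*b^3 - 4*b^2 + 8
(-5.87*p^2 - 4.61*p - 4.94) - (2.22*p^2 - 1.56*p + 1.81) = -8.09*p^2 - 3.05*p - 6.75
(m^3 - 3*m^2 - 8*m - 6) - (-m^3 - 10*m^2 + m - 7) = 2*m^3 + 7*m^2 - 9*m + 1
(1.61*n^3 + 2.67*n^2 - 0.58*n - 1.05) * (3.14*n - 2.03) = 5.0554*n^4 + 5.1155*n^3 - 7.2413*n^2 - 2.1196*n + 2.1315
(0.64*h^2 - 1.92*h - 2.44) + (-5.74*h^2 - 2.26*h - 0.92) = -5.1*h^2 - 4.18*h - 3.36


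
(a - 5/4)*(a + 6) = a^2 + 19*a/4 - 15/2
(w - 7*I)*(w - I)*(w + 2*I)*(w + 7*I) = w^4 + I*w^3 + 51*w^2 + 49*I*w + 98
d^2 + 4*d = d*(d + 4)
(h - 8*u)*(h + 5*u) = h^2 - 3*h*u - 40*u^2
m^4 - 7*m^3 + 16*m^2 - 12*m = m*(m - 3)*(m - 2)^2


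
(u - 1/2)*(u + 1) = u^2 + u/2 - 1/2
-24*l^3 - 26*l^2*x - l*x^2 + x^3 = (-6*l + x)*(l + x)*(4*l + x)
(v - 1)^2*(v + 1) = v^3 - v^2 - v + 1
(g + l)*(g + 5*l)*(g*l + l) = g^3*l + 6*g^2*l^2 + g^2*l + 5*g*l^3 + 6*g*l^2 + 5*l^3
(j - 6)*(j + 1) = j^2 - 5*j - 6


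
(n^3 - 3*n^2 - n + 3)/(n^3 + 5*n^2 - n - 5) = (n - 3)/(n + 5)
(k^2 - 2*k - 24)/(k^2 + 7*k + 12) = (k - 6)/(k + 3)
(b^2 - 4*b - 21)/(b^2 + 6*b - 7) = (b^2 - 4*b - 21)/(b^2 + 6*b - 7)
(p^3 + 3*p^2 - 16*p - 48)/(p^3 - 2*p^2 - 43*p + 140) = (p^2 + 7*p + 12)/(p^2 + 2*p - 35)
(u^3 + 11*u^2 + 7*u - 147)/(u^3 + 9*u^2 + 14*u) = (u^2 + 4*u - 21)/(u*(u + 2))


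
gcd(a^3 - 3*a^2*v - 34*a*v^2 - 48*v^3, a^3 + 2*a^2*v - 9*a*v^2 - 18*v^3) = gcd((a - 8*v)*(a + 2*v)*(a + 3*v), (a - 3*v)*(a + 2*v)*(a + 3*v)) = a^2 + 5*a*v + 6*v^2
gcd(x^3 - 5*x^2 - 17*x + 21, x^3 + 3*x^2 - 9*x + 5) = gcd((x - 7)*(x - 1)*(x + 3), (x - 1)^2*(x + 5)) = x - 1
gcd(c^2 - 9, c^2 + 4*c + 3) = c + 3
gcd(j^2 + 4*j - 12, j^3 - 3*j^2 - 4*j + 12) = j - 2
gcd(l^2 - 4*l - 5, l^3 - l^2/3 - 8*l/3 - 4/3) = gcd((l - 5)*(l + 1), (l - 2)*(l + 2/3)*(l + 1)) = l + 1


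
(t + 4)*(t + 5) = t^2 + 9*t + 20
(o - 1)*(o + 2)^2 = o^3 + 3*o^2 - 4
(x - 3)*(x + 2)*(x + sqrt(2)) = x^3 - x^2 + sqrt(2)*x^2 - 6*x - sqrt(2)*x - 6*sqrt(2)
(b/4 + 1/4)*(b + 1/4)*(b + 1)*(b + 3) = b^4/4 + 21*b^3/16 + 33*b^2/16 + 19*b/16 + 3/16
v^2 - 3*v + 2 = (v - 2)*(v - 1)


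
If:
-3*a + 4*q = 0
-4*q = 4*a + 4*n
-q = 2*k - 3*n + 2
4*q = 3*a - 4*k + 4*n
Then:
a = -4/5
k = 7/5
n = 7/5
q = -3/5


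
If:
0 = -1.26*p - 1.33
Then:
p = -1.06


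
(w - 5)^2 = w^2 - 10*w + 25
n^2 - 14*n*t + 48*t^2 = (n - 8*t)*(n - 6*t)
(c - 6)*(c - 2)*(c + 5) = c^3 - 3*c^2 - 28*c + 60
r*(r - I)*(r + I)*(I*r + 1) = I*r^4 + r^3 + I*r^2 + r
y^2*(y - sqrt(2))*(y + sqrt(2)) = y^4 - 2*y^2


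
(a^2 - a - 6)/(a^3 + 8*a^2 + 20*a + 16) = (a - 3)/(a^2 + 6*a + 8)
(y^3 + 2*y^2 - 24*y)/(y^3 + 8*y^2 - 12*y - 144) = y/(y + 6)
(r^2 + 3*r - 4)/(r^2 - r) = (r + 4)/r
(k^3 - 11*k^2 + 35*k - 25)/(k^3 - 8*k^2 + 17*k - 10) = (k - 5)/(k - 2)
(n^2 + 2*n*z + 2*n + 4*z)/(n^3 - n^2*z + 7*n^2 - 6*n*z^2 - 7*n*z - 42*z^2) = (-n - 2)/(-n^2 + 3*n*z - 7*n + 21*z)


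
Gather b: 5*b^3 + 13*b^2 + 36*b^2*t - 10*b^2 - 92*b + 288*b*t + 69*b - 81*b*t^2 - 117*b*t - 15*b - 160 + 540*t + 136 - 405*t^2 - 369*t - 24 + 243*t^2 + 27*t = 5*b^3 + b^2*(36*t + 3) + b*(-81*t^2 + 171*t - 38) - 162*t^2 + 198*t - 48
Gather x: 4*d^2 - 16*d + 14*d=4*d^2 - 2*d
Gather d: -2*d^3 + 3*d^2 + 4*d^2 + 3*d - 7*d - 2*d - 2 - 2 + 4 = -2*d^3 + 7*d^2 - 6*d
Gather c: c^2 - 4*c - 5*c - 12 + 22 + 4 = c^2 - 9*c + 14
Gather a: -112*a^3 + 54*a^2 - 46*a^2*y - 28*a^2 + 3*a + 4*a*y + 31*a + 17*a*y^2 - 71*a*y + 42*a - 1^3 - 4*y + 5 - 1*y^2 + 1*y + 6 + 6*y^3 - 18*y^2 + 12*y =-112*a^3 + a^2*(26 - 46*y) + a*(17*y^2 - 67*y + 76) + 6*y^3 - 19*y^2 + 9*y + 10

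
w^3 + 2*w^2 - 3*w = w*(w - 1)*(w + 3)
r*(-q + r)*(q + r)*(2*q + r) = -2*q^3*r - q^2*r^2 + 2*q*r^3 + r^4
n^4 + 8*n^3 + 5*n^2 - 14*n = n*(n - 1)*(n + 2)*(n + 7)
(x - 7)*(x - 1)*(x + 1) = x^3 - 7*x^2 - x + 7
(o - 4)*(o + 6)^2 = o^3 + 8*o^2 - 12*o - 144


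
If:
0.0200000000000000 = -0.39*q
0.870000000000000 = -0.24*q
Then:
No Solution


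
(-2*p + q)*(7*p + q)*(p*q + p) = -14*p^3*q - 14*p^3 + 5*p^2*q^2 + 5*p^2*q + p*q^3 + p*q^2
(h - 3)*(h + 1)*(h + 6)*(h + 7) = h^4 + 11*h^3 + 13*h^2 - 123*h - 126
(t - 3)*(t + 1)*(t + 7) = t^3 + 5*t^2 - 17*t - 21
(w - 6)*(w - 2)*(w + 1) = w^3 - 7*w^2 + 4*w + 12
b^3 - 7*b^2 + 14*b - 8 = (b - 4)*(b - 2)*(b - 1)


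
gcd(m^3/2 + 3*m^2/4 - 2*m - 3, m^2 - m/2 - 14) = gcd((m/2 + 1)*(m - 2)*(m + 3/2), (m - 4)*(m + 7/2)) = 1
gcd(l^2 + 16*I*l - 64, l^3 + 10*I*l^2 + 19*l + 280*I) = l + 8*I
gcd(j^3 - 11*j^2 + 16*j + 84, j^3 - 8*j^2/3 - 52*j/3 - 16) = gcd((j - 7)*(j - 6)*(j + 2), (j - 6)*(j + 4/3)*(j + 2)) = j^2 - 4*j - 12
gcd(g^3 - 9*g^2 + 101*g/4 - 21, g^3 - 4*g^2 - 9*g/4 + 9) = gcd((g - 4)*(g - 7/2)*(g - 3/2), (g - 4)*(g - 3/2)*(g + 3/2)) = g^2 - 11*g/2 + 6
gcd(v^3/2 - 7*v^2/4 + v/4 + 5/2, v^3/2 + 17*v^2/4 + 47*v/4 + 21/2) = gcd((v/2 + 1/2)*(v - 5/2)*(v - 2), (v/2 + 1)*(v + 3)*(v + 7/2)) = 1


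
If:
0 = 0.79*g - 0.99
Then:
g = 1.25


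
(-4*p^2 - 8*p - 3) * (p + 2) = -4*p^3 - 16*p^2 - 19*p - 6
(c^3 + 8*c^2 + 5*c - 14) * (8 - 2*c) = -2*c^4 - 8*c^3 + 54*c^2 + 68*c - 112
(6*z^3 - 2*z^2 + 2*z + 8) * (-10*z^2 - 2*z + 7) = -60*z^5 + 8*z^4 + 26*z^3 - 98*z^2 - 2*z + 56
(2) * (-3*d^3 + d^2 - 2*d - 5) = -6*d^3 + 2*d^2 - 4*d - 10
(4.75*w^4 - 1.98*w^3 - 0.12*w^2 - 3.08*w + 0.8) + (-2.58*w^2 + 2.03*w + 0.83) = 4.75*w^4 - 1.98*w^3 - 2.7*w^2 - 1.05*w + 1.63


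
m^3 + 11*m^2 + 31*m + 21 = (m + 1)*(m + 3)*(m + 7)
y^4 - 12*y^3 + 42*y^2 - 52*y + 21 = (y - 7)*(y - 3)*(y - 1)^2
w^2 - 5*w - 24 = (w - 8)*(w + 3)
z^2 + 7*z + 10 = (z + 2)*(z + 5)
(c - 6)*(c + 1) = c^2 - 5*c - 6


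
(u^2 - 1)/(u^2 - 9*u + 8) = (u + 1)/(u - 8)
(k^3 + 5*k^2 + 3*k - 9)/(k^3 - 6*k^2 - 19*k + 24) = (k + 3)/(k - 8)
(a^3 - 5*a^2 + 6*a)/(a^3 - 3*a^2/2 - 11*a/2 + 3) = 2*a*(a - 2)/(2*a^2 + 3*a - 2)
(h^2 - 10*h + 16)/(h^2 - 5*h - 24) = (h - 2)/(h + 3)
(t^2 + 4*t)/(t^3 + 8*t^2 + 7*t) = (t + 4)/(t^2 + 8*t + 7)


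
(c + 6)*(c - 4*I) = c^2 + 6*c - 4*I*c - 24*I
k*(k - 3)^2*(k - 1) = k^4 - 7*k^3 + 15*k^2 - 9*k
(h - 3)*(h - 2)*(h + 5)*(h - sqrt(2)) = h^4 - sqrt(2)*h^3 - 19*h^2 + 19*sqrt(2)*h + 30*h - 30*sqrt(2)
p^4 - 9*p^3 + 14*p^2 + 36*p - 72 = (p - 6)*(p - 3)*(p - 2)*(p + 2)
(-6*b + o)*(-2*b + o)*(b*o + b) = 12*b^3*o + 12*b^3 - 8*b^2*o^2 - 8*b^2*o + b*o^3 + b*o^2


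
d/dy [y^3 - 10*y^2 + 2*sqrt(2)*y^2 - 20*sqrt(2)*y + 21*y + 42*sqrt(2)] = 3*y^2 - 20*y + 4*sqrt(2)*y - 20*sqrt(2) + 21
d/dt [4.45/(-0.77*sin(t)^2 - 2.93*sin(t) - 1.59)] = (6.853*sin(t) + 13.0385)*cos(t)/(0.77*sin(t)^2 + 2.93*sin(t) + 1.59)^2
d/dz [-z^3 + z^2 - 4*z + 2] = -3*z^2 + 2*z - 4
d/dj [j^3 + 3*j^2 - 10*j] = 3*j^2 + 6*j - 10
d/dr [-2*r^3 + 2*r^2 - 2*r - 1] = -6*r^2 + 4*r - 2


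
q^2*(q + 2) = q^3 + 2*q^2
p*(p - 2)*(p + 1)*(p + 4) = p^4 + 3*p^3 - 6*p^2 - 8*p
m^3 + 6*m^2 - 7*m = m*(m - 1)*(m + 7)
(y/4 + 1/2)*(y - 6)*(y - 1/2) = y^3/4 - 9*y^2/8 - 5*y/2 + 3/2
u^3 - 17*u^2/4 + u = u*(u - 4)*(u - 1/4)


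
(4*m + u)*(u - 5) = 4*m*u - 20*m + u^2 - 5*u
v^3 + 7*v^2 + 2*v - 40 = (v - 2)*(v + 4)*(v + 5)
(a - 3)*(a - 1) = a^2 - 4*a + 3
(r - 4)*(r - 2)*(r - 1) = r^3 - 7*r^2 + 14*r - 8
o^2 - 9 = (o - 3)*(o + 3)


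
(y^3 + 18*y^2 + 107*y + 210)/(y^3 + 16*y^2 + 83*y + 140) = (y + 6)/(y + 4)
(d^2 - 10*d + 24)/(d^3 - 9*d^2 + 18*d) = (d - 4)/(d*(d - 3))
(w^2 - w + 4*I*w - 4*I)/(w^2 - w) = (w + 4*I)/w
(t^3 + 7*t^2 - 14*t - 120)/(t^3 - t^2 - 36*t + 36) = (t^2 + t - 20)/(t^2 - 7*t + 6)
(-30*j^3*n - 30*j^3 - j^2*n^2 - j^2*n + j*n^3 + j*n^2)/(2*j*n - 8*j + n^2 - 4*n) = j*(-30*j^2*n - 30*j^2 - j*n^2 - j*n + n^3 + n^2)/(2*j*n - 8*j + n^2 - 4*n)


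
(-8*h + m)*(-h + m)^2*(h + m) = -8*h^4 + 9*h^3*m + 7*h^2*m^2 - 9*h*m^3 + m^4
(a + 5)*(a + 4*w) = a^2 + 4*a*w + 5*a + 20*w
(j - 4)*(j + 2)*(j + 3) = j^3 + j^2 - 14*j - 24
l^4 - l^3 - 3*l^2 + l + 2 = (l - 2)*(l - 1)*(l + 1)^2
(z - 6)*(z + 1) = z^2 - 5*z - 6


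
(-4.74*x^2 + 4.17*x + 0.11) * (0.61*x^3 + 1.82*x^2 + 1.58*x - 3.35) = -2.8914*x^5 - 6.0831*x^4 + 0.1673*x^3 + 22.6678*x^2 - 13.7957*x - 0.3685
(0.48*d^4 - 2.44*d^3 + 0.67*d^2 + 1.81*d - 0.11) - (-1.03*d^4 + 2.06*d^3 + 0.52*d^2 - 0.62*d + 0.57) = 1.51*d^4 - 4.5*d^3 + 0.15*d^2 + 2.43*d - 0.68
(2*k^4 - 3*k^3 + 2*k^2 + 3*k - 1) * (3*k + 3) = 6*k^5 - 3*k^4 - 3*k^3 + 15*k^2 + 6*k - 3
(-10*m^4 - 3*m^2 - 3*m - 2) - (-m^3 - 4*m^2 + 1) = -10*m^4 + m^3 + m^2 - 3*m - 3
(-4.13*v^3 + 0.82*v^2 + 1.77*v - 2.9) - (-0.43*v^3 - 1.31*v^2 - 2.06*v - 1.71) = -3.7*v^3 + 2.13*v^2 + 3.83*v - 1.19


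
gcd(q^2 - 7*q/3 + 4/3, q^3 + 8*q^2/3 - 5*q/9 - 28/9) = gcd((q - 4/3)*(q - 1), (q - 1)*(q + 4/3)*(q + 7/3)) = q - 1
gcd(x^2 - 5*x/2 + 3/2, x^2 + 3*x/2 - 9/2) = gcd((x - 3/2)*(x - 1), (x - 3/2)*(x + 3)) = x - 3/2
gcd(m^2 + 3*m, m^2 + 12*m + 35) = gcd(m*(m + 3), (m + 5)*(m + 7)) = 1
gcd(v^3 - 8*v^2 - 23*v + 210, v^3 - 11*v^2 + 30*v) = v - 6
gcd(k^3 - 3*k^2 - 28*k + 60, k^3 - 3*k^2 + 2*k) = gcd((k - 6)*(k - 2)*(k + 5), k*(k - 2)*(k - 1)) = k - 2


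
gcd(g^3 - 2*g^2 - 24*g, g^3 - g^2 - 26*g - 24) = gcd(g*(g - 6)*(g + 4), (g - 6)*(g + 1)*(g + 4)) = g^2 - 2*g - 24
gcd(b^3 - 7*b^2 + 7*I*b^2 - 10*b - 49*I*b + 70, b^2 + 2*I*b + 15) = b + 5*I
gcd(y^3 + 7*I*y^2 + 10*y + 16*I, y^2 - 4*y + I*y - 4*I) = y + I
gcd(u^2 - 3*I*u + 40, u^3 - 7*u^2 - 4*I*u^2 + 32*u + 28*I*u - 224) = u - 8*I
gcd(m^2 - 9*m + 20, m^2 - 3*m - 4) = m - 4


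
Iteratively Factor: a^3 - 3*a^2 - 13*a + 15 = (a + 3)*(a^2 - 6*a + 5) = (a - 5)*(a + 3)*(a - 1)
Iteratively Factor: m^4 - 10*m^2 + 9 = (m + 1)*(m^3 - m^2 - 9*m + 9) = (m + 1)*(m + 3)*(m^2 - 4*m + 3) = (m - 1)*(m + 1)*(m + 3)*(m - 3)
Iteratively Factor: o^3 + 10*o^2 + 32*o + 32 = (o + 4)*(o^2 + 6*o + 8) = (o + 4)^2*(o + 2)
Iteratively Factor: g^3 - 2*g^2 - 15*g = (g)*(g^2 - 2*g - 15) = g*(g + 3)*(g - 5)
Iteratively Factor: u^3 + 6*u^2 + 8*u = (u)*(u^2 + 6*u + 8) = u*(u + 4)*(u + 2)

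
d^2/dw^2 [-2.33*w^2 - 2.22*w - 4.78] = -4.66000000000000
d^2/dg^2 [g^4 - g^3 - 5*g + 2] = 6*g*(2*g - 1)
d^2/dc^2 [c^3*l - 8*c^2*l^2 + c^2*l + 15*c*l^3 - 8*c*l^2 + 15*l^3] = 2*l*(3*c - 8*l + 1)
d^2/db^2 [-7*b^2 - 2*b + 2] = -14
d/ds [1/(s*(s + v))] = -(2*s + v)/(s^2*(s + v)^2)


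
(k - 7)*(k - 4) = k^2 - 11*k + 28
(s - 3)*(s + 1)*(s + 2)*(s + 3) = s^4 + 3*s^3 - 7*s^2 - 27*s - 18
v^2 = v^2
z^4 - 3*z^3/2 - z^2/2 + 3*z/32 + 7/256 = (z - 7/4)*(z - 1/4)*(z + 1/4)^2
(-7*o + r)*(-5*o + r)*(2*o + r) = 70*o^3 + 11*o^2*r - 10*o*r^2 + r^3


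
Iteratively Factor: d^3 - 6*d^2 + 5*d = (d)*(d^2 - 6*d + 5) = d*(d - 1)*(d - 5)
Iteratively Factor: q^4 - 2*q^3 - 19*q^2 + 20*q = (q)*(q^3 - 2*q^2 - 19*q + 20) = q*(q - 1)*(q^2 - q - 20) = q*(q - 5)*(q - 1)*(q + 4)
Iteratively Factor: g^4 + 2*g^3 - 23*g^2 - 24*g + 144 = (g - 3)*(g^3 + 5*g^2 - 8*g - 48) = (g - 3)*(g + 4)*(g^2 + g - 12) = (g - 3)^2*(g + 4)*(g + 4)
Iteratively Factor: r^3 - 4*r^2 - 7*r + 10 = (r - 5)*(r^2 + r - 2) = (r - 5)*(r - 1)*(r + 2)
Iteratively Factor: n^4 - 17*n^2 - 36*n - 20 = (n - 5)*(n^3 + 5*n^2 + 8*n + 4) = (n - 5)*(n + 1)*(n^2 + 4*n + 4) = (n - 5)*(n + 1)*(n + 2)*(n + 2)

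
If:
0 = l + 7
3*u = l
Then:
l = -7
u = -7/3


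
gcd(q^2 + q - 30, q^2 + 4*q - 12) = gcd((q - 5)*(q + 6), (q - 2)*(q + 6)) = q + 6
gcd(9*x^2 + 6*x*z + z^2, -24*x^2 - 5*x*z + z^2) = 3*x + z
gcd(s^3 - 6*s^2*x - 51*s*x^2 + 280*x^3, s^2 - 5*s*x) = -s + 5*x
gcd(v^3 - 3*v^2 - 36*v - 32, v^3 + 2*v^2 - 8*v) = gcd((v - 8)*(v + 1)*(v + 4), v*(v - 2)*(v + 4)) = v + 4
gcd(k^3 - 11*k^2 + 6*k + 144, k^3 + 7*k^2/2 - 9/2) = k + 3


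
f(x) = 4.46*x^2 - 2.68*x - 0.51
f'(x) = 8.92*x - 2.68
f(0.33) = -0.91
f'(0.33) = 0.26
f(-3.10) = 50.66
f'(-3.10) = -30.33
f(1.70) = 7.82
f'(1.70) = 12.48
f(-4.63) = 107.51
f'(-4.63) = -43.98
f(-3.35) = 58.52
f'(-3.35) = -32.56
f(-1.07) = 7.46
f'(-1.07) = -12.22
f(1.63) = 6.97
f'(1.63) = 11.86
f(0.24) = -0.90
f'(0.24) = -0.54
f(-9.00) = 384.87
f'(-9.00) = -82.96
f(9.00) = 336.63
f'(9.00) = 77.60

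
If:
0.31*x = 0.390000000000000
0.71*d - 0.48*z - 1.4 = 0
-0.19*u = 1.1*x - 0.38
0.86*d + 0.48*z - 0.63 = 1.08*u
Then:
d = -2.34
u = -5.28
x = 1.26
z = -6.38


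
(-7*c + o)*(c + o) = -7*c^2 - 6*c*o + o^2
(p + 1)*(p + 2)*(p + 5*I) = p^3 + 3*p^2 + 5*I*p^2 + 2*p + 15*I*p + 10*I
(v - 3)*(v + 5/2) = v^2 - v/2 - 15/2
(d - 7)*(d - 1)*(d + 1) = d^3 - 7*d^2 - d + 7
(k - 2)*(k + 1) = k^2 - k - 2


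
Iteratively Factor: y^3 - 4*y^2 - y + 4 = (y - 4)*(y^2 - 1) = (y - 4)*(y - 1)*(y + 1)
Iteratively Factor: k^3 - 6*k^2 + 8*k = (k - 2)*(k^2 - 4*k) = k*(k - 2)*(k - 4)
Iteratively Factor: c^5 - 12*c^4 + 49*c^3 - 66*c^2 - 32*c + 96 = (c - 3)*(c^4 - 9*c^3 + 22*c^2 - 32) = (c - 3)*(c + 1)*(c^3 - 10*c^2 + 32*c - 32) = (c - 4)*(c - 3)*(c + 1)*(c^2 - 6*c + 8) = (c - 4)^2*(c - 3)*(c + 1)*(c - 2)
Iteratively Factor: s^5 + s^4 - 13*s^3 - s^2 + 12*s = (s - 1)*(s^4 + 2*s^3 - 11*s^2 - 12*s) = (s - 3)*(s - 1)*(s^3 + 5*s^2 + 4*s) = (s - 3)*(s - 1)*(s + 4)*(s^2 + s) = (s - 3)*(s - 1)*(s + 1)*(s + 4)*(s)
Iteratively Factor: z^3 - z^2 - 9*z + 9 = (z - 1)*(z^2 - 9) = (z - 1)*(z + 3)*(z - 3)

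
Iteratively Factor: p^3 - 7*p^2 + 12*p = (p)*(p^2 - 7*p + 12) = p*(p - 3)*(p - 4)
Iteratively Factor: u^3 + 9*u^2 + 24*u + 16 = (u + 4)*(u^2 + 5*u + 4) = (u + 4)^2*(u + 1)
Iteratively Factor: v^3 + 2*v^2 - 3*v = (v - 1)*(v^2 + 3*v) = v*(v - 1)*(v + 3)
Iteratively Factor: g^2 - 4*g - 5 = (g - 5)*(g + 1)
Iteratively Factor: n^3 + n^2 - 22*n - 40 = (n - 5)*(n^2 + 6*n + 8) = (n - 5)*(n + 2)*(n + 4)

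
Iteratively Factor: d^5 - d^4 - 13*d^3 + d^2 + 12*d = (d - 1)*(d^4 - 13*d^2 - 12*d) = (d - 1)*(d + 3)*(d^3 - 3*d^2 - 4*d) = (d - 4)*(d - 1)*(d + 3)*(d^2 + d) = (d - 4)*(d - 1)*(d + 1)*(d + 3)*(d)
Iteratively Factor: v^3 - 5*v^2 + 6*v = (v)*(v^2 - 5*v + 6) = v*(v - 3)*(v - 2)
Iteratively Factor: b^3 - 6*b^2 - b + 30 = (b - 3)*(b^2 - 3*b - 10) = (b - 5)*(b - 3)*(b + 2)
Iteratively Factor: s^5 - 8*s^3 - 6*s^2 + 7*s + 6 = (s + 2)*(s^4 - 2*s^3 - 4*s^2 + 2*s + 3) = (s - 1)*(s + 2)*(s^3 - s^2 - 5*s - 3) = (s - 1)*(s + 1)*(s + 2)*(s^2 - 2*s - 3) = (s - 1)*(s + 1)^2*(s + 2)*(s - 3)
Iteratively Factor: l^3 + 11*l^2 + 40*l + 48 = (l + 3)*(l^2 + 8*l + 16) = (l + 3)*(l + 4)*(l + 4)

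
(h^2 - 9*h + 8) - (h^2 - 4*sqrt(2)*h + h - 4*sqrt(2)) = -10*h + 4*sqrt(2)*h + 4*sqrt(2) + 8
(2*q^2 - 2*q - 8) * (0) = 0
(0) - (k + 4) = -k - 4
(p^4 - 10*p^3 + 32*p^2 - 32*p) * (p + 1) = p^5 - 9*p^4 + 22*p^3 - 32*p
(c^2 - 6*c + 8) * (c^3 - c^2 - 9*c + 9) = c^5 - 7*c^4 + 5*c^3 + 55*c^2 - 126*c + 72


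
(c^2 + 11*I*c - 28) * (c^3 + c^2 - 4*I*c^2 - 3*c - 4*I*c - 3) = c^5 + c^4 + 7*I*c^4 + 13*c^3 + 7*I*c^3 + 13*c^2 + 79*I*c^2 + 84*c + 79*I*c + 84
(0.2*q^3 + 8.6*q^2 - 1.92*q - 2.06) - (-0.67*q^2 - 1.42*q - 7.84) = 0.2*q^3 + 9.27*q^2 - 0.5*q + 5.78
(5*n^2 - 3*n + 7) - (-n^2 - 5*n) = 6*n^2 + 2*n + 7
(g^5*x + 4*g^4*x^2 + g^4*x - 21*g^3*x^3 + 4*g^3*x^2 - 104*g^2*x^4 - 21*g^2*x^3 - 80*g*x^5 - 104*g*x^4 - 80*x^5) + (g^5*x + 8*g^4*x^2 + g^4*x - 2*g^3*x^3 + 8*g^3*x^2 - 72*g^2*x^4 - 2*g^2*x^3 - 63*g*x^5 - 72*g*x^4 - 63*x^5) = 2*g^5*x + 12*g^4*x^2 + 2*g^4*x - 23*g^3*x^3 + 12*g^3*x^2 - 176*g^2*x^4 - 23*g^2*x^3 - 143*g*x^5 - 176*g*x^4 - 143*x^5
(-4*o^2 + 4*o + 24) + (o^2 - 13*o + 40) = -3*o^2 - 9*o + 64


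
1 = 1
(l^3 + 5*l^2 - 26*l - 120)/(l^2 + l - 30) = l + 4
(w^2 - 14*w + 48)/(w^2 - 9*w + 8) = (w - 6)/(w - 1)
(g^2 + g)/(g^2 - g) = (g + 1)/(g - 1)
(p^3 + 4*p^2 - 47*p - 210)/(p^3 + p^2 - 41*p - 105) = (p + 6)/(p + 3)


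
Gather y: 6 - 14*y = 6 - 14*y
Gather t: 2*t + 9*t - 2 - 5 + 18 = 11*t + 11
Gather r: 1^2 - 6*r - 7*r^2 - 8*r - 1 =-7*r^2 - 14*r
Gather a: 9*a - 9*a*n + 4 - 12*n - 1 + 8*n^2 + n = a*(9 - 9*n) + 8*n^2 - 11*n + 3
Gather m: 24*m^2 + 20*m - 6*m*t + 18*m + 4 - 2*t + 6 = 24*m^2 + m*(38 - 6*t) - 2*t + 10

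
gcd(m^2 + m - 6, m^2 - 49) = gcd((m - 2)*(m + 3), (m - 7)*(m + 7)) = 1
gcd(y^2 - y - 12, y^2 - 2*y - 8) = y - 4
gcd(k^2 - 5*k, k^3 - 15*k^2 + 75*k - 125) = k - 5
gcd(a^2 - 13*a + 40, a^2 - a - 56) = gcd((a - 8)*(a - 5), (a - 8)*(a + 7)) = a - 8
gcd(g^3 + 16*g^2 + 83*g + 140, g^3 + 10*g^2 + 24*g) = g + 4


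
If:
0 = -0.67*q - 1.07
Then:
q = -1.60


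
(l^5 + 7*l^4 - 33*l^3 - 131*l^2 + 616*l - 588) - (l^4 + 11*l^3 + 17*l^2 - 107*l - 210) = l^5 + 6*l^4 - 44*l^3 - 148*l^2 + 723*l - 378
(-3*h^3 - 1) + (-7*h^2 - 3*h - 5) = -3*h^3 - 7*h^2 - 3*h - 6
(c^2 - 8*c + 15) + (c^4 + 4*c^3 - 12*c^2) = c^4 + 4*c^3 - 11*c^2 - 8*c + 15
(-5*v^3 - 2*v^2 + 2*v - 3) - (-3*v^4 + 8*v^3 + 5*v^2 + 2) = 3*v^4 - 13*v^3 - 7*v^2 + 2*v - 5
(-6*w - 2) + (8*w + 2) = 2*w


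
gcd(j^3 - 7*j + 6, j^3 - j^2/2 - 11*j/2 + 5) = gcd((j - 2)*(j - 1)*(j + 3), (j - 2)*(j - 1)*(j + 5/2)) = j^2 - 3*j + 2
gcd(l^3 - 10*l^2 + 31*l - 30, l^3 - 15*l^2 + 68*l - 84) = l - 2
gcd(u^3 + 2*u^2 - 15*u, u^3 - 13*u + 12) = u - 3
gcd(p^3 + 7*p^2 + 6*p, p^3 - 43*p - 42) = p^2 + 7*p + 6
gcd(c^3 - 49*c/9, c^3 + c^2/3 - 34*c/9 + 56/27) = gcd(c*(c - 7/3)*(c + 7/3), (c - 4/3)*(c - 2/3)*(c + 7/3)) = c + 7/3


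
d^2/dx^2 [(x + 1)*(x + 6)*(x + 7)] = 6*x + 28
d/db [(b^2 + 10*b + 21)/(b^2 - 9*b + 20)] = (-19*b^2 - 2*b + 389)/(b^4 - 18*b^3 + 121*b^2 - 360*b + 400)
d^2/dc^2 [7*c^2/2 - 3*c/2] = 7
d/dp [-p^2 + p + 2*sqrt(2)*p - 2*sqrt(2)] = -2*p + 1 + 2*sqrt(2)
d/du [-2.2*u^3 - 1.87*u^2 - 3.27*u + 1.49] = -6.6*u^2 - 3.74*u - 3.27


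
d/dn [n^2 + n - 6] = 2*n + 1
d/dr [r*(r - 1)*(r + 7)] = 3*r^2 + 12*r - 7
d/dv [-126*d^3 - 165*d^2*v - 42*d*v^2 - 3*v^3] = -165*d^2 - 84*d*v - 9*v^2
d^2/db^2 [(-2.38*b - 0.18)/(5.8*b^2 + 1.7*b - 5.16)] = (-(2.38*b + 0.18)*(11.6*b + 1.7)*(23.2*b + 3.4) + (82.824*b + 10.18)*(5.8*b^2 + 1.7*b - 5.16))/(5.8*b^2 + 1.7*b - 5.16)^3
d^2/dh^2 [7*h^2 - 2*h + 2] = 14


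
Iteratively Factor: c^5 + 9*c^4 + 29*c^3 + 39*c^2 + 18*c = (c + 1)*(c^4 + 8*c^3 + 21*c^2 + 18*c) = (c + 1)*(c + 2)*(c^3 + 6*c^2 + 9*c) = c*(c + 1)*(c + 2)*(c^2 + 6*c + 9) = c*(c + 1)*(c + 2)*(c + 3)*(c + 3)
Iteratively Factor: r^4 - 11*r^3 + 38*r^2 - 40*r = (r - 2)*(r^3 - 9*r^2 + 20*r) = r*(r - 2)*(r^2 - 9*r + 20) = r*(r - 5)*(r - 2)*(r - 4)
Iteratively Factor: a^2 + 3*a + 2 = (a + 1)*(a + 2)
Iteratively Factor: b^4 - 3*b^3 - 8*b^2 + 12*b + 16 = (b + 1)*(b^3 - 4*b^2 - 4*b + 16) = (b + 1)*(b + 2)*(b^2 - 6*b + 8) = (b - 4)*(b + 1)*(b + 2)*(b - 2)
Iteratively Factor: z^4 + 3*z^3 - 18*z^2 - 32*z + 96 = (z + 4)*(z^3 - z^2 - 14*z + 24) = (z + 4)^2*(z^2 - 5*z + 6) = (z - 2)*(z + 4)^2*(z - 3)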